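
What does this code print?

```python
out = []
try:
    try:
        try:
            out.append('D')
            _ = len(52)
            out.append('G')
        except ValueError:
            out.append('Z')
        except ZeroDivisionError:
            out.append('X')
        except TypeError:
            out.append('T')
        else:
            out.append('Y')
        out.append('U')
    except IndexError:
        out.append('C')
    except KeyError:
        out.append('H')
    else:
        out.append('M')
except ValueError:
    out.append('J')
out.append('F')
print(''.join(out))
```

Execution trace: 'D' (inner try body) → 'T' (inner except TypeError) → 'U' (try body, no exception) → 'M' (else) → 'F' (after the try/except). Output: DTUMF

Answer: DTUMF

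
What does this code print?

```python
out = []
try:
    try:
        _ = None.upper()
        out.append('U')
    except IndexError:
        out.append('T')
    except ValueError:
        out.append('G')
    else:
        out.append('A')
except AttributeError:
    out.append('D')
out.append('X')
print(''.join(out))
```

Execution trace: 'D' (outer except AttributeError) → 'X' (after the try/except). Output: DX

Answer: DX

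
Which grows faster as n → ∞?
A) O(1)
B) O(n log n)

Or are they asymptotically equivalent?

O(1) vs O(n log n): Higher order terms dominate.

Answer: B) O(n log n) grows faster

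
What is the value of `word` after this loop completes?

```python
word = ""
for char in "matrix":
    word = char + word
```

Reverse 'matrix'
`word` takes the values: "" → "m" → "am" → "tam" → "rtam" → "irtam" → "xirtam"

Answer: "xirtam"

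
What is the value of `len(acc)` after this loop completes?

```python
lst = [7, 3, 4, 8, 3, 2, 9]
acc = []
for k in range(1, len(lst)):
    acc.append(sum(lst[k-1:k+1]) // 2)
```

Number of 2-element averages
`acc` takes the values: [] → [5] → [5, 3] → [5, 3, 6] → [5, 3, 6, 5] → [5, 3, 6, 5, 2] → [5, 3, 6, 5, 2, 5]
So `len(acc)` = 6

Answer: 6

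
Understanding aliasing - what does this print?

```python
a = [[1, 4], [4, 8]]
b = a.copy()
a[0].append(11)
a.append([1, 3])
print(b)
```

Key concept: shallow copy with nested lists.
Step by step:
`a = [[1, 4], [4, 8]]` → a = [[1, 4], [4, 8]]
`b = a.copy()` → b = [[1, 4], [4, 8]]
`a[0].append(11)` → a = [[1, 4, 11], [4, 8]]; b = [[1, 4, 11], [4, 8]]
`a.append([1, 3])` → a = [[1, 4, 11], [4, 8], [1, 3]]
`print(b)` → prints [[1, 4, 11], [4, 8]]

Answer: [[1, 4, 11], [4, 8]]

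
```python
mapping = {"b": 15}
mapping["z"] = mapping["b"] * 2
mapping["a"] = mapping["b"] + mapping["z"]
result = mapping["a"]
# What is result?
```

Trace:
`mapping = {"b": 15}` → mapping = {'b': 15}
`mapping["z"] = mapping["b"] * 2` → mapping = {'b': 15, 'z': 30}
`mapping["a"] = mapping["b"] + mapping["z"]` → mapping = {'b': 15, 'z': 30, 'a': 45}
`result = mapping["a"]` → result = 45
So result = 45

Answer: 45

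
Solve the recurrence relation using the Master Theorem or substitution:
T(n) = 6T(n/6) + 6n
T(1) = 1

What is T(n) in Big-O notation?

By Master Theorem: a=6, b=6, f(n)=6n. Since log_6(6) = 1 and f(n) = Θ(n^1), Case 2 applies. T(n) = O(n log n).

Answer: O(n log n)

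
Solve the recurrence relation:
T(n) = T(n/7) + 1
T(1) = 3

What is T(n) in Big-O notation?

Each step divides n by 7 and adds 1. After log_7(n) steps we reach T(1)=3. So T(n) = 1·log_7(n) + 3 = O(log n).

Answer: O(log n)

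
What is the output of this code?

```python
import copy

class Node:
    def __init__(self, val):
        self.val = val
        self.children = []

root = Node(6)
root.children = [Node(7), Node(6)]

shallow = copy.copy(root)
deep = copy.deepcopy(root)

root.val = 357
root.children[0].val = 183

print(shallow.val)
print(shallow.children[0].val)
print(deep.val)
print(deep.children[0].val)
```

Key concept: deep copy with custom objects.
Step by step:
`root = Node(6)` → root = Node(val=6, children=[])
`root.children = [Node(7), Node(6)]` → root = Node(val=6, children=[Node(val=7, children=[]), Node(val=6, children=[])])
`shallow = copy.copy(root)` → shallow = Node(val=6, children=[Node(val=7, children=[]), Node(val=6, children=[])])
`deep = copy.deepcopy(root)` → deep = Node(val=6, children=[Node(val=7, children=[]), Node(val=6, children=[])])
`root.val = 357` → root = Node(val=357, children=[Node(val=7, children=[]), Node(val=6, children=[])])
`root.children[0].val = 183` → root = Node(val=357, children=[Node(val=183, children=[]), Node(val=6, children=[])]); shallow = Node(val=6, children=[Node(val=183, children=[]), Node(val=6, children=[])])
`print(shallow.val)` → prints 6
`print(shallow.children[0].val)` → prints 183
`print(deep.val)` → prints 6
`print(deep.children[0].val)` → prints 7

Answer:
6
183
6
7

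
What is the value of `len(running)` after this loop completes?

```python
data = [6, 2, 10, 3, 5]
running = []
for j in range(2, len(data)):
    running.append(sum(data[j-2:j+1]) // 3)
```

Number of 3-element averages
`running` takes the values: [] → [6] → [6, 5] → [6, 5, 6]
So `len(running)` = 3

Answer: 3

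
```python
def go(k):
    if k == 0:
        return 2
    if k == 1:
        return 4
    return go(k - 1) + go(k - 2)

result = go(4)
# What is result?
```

Build up from base cases: go(0)=2, go(1)=4, go(2)=6, go(3)=10, go(4)=16

Answer: 16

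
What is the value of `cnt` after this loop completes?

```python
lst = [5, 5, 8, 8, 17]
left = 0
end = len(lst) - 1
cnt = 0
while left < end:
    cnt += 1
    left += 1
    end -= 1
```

Iterations until pointers meet (list length 5)
`cnt` takes the values: 0 → 1 → 2

Answer: 2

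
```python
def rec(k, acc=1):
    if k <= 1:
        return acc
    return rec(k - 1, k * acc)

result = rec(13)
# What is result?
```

Accumulator trace (n, acc): (13, 1) -> (12, 13) -> (11, 156) -> (10, 1716) -> (9, 17160) -> (8, 154440) -> (7, 1235520) -> (6, 8648640) -> (5, 51891840) -> (4, 259459200) -> (3, 1037836800) -> (2, 3113510400) -> (1, 6227020800) -> return 6227020800

Answer: 6227020800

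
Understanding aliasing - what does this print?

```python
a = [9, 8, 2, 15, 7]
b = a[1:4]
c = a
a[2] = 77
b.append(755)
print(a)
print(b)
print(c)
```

Key concept: slice vs alias.
Step by step:
`a = [9, 8, 2, 15, 7]` → a = [9, 8, 2, 15, 7]
`b = a[1:4]` → b = [8, 2, 15]
`c = a` → c = [9, 8, 2, 15, 7] (same object as a)
`a[2] = 77` → a = [9, 8, 77, 15, 7] (same object as c); c = [9, 8, 77, 15, 7] (same object as a)
`b.append(755)` → b = [8, 2, 15, 755]
`print(a)` → prints [9, 8, 77, 15, 7]
`print(b)` → prints [8, 2, 15, 755]
`print(c)` → prints [9, 8, 77, 15, 7]

Answer:
[9, 8, 77, 15, 7]
[8, 2, 15, 755]
[9, 8, 77, 15, 7]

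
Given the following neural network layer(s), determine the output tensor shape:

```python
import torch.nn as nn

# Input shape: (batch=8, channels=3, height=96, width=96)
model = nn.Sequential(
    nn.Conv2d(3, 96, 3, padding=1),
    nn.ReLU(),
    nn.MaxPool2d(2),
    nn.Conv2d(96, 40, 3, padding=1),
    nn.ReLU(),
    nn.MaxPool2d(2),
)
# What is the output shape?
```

Input: (8, 3, 96, 96) -> after first Conv2d: (8, 96, 96, 96) -> after first MaxPool2d: (8, 96, 48, 48) -> after second Conv2d: (8, 40, 48, 48) -> Output: (8, 40, 24, 24)

Answer: (8, 40, 24, 24)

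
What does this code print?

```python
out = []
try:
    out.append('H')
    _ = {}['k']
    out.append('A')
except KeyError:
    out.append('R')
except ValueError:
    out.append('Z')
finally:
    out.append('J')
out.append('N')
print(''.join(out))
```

Execution trace: 'H' (try body) → 'R' (except KeyError) → 'J' (finally) → 'N' (after the try/except). Output: HRJN

Answer: HRJN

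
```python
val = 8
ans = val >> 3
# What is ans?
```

Trace:
`val = 8` → val = 8
`ans = val >> 3` → ans = 1
So ans = 1

Answer: 1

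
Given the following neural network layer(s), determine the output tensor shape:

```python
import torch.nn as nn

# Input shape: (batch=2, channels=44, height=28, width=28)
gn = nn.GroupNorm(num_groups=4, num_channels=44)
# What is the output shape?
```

Input: (2, 44, 28, 28) -> Output: (2, 44, 28, 28)

Answer: (2, 44, 28, 28)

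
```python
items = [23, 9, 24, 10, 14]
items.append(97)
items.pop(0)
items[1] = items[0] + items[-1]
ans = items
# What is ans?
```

Trace:
`items = [23, 9, 24, 10, 14]` → items = [23, 9, 24, 10, 14]
`items.append(97)` → items = [23, 9, 24, 10, 14, 97]
`items.pop(0)` → items = [9, 24, 10, 14, 97]
`items[1] = items[0] + items[-1]` → items = [9, 106, 10, 14, 97]
`ans = items` → ans = [9, 106, 10, 14, 97]
So ans = [9, 106, 10, 14, 97]

Answer: [9, 106, 10, 14, 97]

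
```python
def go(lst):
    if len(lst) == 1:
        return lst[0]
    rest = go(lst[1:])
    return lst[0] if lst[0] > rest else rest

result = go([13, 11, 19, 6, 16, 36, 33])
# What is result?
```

Recursive max over [13, 11, 19, 6, 16, 36, 33] = 36

Answer: 36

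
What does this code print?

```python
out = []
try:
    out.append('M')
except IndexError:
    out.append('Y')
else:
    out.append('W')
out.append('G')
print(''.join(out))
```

Execution trace: 'M' (try body, no exception) → 'W' (else) → 'G' (after the try/except). Output: MWG

Answer: MWG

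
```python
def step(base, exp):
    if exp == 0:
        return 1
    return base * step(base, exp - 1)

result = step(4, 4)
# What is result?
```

step(4, 4) = 4 * 4 * 4 * 4 = 256

Answer: 256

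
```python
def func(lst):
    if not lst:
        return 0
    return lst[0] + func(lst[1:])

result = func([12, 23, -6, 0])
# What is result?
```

12 + 23 + (-6) + 0 + 0 = 29

Answer: 29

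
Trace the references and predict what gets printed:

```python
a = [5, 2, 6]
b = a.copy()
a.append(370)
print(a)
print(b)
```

Key concept: list.copy() creates independent copy.
Step by step:
`a = [5, 2, 6]` → a = [5, 2, 6]
`b = a.copy()` → b = [5, 2, 6]
`a.append(370)` → a = [5, 2, 6, 370]
`print(a)` → prints [5, 2, 6, 370]
`print(b)` → prints [5, 2, 6]

Answer:
[5, 2, 6, 370]
[5, 2, 6]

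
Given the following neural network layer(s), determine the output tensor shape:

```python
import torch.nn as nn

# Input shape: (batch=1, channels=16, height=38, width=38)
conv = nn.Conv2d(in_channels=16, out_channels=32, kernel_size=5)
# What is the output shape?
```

Input: (1, 16, 38, 38) -> Output: (1, 32, 34, 34)

Answer: (1, 32, 34, 34)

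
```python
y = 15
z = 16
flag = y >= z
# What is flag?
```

Trace:
`y = 15` → y = 15
`z = 16` → z = 16
`flag = y >= z` → flag = False
So flag = False

Answer: False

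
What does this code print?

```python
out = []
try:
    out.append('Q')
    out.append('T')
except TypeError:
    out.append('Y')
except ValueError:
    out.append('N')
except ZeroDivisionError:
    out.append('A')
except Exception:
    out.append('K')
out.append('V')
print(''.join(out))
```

Execution trace: 'Q' (try body) → 'T' (try body, no exception) → 'V' (after the try/except). Output: QTV

Answer: QTV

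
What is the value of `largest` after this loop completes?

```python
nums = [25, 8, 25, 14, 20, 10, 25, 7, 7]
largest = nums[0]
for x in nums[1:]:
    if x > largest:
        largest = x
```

Maximum of [25, 8, 25, 14, 20, 10, 25, 7, 7]
`largest` takes the values: 25

Answer: 25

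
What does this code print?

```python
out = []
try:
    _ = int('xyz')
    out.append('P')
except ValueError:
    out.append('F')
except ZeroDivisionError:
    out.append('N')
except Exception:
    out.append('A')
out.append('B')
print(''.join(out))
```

Execution trace: 'F' (except ValueError) → 'B' (after the try/except). Output: FB

Answer: FB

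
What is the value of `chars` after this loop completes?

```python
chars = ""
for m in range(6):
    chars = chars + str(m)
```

Concatenate digits 0 to 5
`chars` takes the values: "" → "0" → "01" → "012" → "0123" → "01234" → "012345"

Answer: "012345"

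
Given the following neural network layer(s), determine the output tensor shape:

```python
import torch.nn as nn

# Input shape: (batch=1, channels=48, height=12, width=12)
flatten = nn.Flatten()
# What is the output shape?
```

Input: (1, 48, 12, 12) -> Output: (1, 6912)

Answer: (1, 6912)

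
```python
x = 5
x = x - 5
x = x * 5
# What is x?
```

Trace:
`x = 5` → x = 5
`x = x - 5` → x = 0
`x = x * 5` → x = 0
So x = 0

Answer: 0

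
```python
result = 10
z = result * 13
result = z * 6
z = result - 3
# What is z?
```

Trace:
`result = 10` → result = 10
`z = result * 13` → z = 130
`result = z * 6` → result = 780
`z = result - 3` → z = 777
So z = 777

Answer: 777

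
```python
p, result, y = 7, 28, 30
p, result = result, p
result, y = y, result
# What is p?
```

Trace:
`p, result, y = 7, 28, 30` → p = 7; result = 28; y = 30
`p, result = result, p` → p = 28; result = 7
`result, y = y, result` → result = 30; y = 7
So p = 28

Answer: 28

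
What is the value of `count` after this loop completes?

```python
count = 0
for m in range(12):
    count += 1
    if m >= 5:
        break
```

Loop breaks when m reaches 5, count is 6
`count` takes the values: 0 → 1 → 2 → 3 → 4 → 5 → 6

Answer: 6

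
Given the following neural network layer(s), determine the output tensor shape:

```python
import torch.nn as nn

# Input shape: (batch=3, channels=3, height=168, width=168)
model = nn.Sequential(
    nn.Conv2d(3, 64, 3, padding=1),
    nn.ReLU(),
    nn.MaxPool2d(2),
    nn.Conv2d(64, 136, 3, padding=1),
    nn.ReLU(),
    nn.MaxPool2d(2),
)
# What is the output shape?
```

Input: (3, 3, 168, 168) -> after first Conv2d: (3, 64, 168, 168) -> after first MaxPool2d: (3, 64, 84, 84) -> after second Conv2d: (3, 136, 84, 84) -> Output: (3, 136, 42, 42)

Answer: (3, 136, 42, 42)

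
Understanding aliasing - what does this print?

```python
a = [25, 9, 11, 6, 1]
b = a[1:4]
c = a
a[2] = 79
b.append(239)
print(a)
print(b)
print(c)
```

Key concept: slice vs alias.
Step by step:
`a = [25, 9, 11, 6, 1]` → a = [25, 9, 11, 6, 1]
`b = a[1:4]` → b = [9, 11, 6]
`c = a` → c = [25, 9, 11, 6, 1] (same object as a)
`a[2] = 79` → a = [25, 9, 79, 6, 1] (same object as c); c = [25, 9, 79, 6, 1] (same object as a)
`b.append(239)` → b = [9, 11, 6, 239]
`print(a)` → prints [25, 9, 79, 6, 1]
`print(b)` → prints [9, 11, 6, 239]
`print(c)` → prints [25, 9, 79, 6, 1]

Answer:
[25, 9, 79, 6, 1]
[9, 11, 6, 239]
[25, 9, 79, 6, 1]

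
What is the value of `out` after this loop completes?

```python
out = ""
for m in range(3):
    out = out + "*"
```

Repeat '*' 3 times
`out` takes the values: "" → "*" → "**" → "***"

Answer: "***"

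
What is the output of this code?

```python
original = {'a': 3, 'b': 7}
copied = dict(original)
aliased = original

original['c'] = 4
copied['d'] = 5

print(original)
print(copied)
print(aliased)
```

Key concept: dict() creates copy, assignment creates alias.
Step by step:
`original = {'a': 3, 'b': 7}` → original = {'a': 3, 'b': 7}
`copied = dict(original)` → copied = {'a': 3, 'b': 7}
`aliased = original` → aliased = {'a': 3, 'b': 7} (same object as original)
`original['c'] = 4` → original = {'a': 3, 'b': 7, 'c': 4} (same object as aliased); aliased = {'a': 3, 'b': 7, 'c': 4} (same object as original)
`copied['d'] = 5` → copied = {'a': 3, 'b': 7, 'd': 5}
`print(original)` → prints {'a': 3, 'b': 7, 'c': 4}
`print(copied)` → prints {'a': 3, 'b': 7, 'd': 5}
`print(aliased)` → prints {'a': 3, 'b': 7, 'c': 4}

Answer:
{'a': 3, 'b': 7, 'c': 4}
{'a': 3, 'b': 7, 'd': 5}
{'a': 3, 'b': 7, 'c': 4}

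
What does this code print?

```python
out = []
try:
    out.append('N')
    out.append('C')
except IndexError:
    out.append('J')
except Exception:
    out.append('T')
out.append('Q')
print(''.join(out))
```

Execution trace: 'N' (try body) → 'C' (try body, no exception) → 'Q' (after the try/except). Output: NCQ

Answer: NCQ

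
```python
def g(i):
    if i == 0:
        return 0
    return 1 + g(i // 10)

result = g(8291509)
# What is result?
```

Count of digits of 8291509: 7

Answer: 7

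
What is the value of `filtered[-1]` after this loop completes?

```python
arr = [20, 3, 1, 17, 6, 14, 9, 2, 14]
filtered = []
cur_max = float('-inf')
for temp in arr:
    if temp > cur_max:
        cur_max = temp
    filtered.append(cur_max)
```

Running max ends at 20
`filtered` takes the values: [] → [20] → [20, 20] → [20, 20, 20] → [20, 20, 20, 20] → [20, 20, 20, 20, 20] → [20, 20, 20, 20, 20, 20] → [20, 20, 20, 20, 20, 20, 20] → [20, 20, 20, 20, 20, 20, 20, 20] → [20, 20, 20, 20, 20, 20, 20, 20, 20]
So `filtered[-1]` = 20

Answer: 20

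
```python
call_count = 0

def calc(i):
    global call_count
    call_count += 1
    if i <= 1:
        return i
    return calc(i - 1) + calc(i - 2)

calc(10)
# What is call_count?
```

Calls(i) = 1 + Calls(i-1) + Calls(i-2); Calls(0)=Calls(1)=1. For i=10 this gives 177.

Answer: 177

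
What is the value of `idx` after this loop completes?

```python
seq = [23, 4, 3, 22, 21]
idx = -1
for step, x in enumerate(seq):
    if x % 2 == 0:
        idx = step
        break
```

First even number index in [23, 4, 3, 22, 21]
`idx` takes the values: -1 → 1

Answer: 1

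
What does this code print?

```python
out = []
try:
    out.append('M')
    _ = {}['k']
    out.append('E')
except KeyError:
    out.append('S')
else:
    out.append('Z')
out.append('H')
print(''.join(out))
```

Execution trace: 'M' (try body) → 'S' (except KeyError) → 'H' (after the try/except). Output: MSH

Answer: MSH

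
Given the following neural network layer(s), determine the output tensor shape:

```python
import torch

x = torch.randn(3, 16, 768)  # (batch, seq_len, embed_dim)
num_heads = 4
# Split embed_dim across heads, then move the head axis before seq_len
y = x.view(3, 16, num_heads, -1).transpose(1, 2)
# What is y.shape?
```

Input: (3, 16, 768) -> head_dim = 768 // 4 = 192; after view: (3, 16, 4, 192) -> after transpose(1, 2): (3, 4, 16, 192) -> Output: (3, 4, 16, 192)

Answer: (3, 4, 16, 192)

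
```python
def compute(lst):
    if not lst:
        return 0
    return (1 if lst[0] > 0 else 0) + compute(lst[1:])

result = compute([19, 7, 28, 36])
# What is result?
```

Count of positive elements in [19, 7, 28, 36] = 4

Answer: 4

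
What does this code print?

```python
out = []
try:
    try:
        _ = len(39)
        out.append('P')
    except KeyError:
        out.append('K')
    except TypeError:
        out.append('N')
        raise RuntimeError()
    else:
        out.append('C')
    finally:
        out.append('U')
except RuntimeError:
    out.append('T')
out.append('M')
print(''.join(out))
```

Execution trace: 'N' (inner except TypeError) → 'U' (inner finally) → 'T' (outer except RuntimeError) → 'M' (after the try/except). Output: NUTM

Answer: NUTM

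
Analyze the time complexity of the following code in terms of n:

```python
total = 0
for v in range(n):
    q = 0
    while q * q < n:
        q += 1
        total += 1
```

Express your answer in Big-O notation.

Each loop level contributes: n × √n. Multiplying the contributions gives O(n√n).

Answer: O(n√n)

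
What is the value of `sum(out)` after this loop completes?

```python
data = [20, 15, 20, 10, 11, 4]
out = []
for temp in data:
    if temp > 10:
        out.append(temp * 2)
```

Sum of doubled values > 10
`out` takes the values: [] → [40] → [40, 30] → [40, 30, 40] → [40, 30, 40, 22]
So `sum(out)` = 132

Answer: 132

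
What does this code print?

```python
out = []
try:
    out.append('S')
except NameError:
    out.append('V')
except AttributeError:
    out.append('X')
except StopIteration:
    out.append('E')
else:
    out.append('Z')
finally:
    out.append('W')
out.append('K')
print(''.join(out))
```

Execution trace: 'S' (try body, no exception) → 'Z' (else) → 'W' (finally) → 'K' (after the try/except). Output: SZWK

Answer: SZWK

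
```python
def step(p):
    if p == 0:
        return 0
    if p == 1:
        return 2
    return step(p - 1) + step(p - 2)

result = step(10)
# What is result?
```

Build up from base cases: step(0)=0, step(1)=2, step(2)=2, step(3)=4, step(4)=6, step(5)=10, step(6)=16, ..., step(10)=110

Answer: 110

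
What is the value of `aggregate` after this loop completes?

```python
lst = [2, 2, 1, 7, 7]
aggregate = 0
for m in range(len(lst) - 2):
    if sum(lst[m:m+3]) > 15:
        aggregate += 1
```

Count windows with sum > 15
`aggregate` takes the values: 0

Answer: 0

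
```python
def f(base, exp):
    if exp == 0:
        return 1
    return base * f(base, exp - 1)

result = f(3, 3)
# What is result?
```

f(3, 3) = 3 * 3 * 3 = 27

Answer: 27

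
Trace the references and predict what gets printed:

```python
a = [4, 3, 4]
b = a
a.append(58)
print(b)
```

Key concept: basic list aliasing.
Step by step:
`a = [4, 3, 4]` → a = [4, 3, 4]
`b = a` → b = [4, 3, 4] (same object as a)
`a.append(58)` → a = [4, 3, 4, 58] (same object as b); b = [4, 3, 4, 58] (same object as a)
`print(b)` → prints [4, 3, 4, 58]

Answer: [4, 3, 4, 58]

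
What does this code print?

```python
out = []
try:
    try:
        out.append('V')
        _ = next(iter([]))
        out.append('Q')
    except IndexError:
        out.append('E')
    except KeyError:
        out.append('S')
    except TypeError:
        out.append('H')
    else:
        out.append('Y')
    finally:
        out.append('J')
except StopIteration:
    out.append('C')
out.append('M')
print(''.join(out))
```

Execution trace: 'V' (try body) → 'J' (finally) → 'C' (outer except StopIteration) → 'M' (after the try/except). Output: VJCM

Answer: VJCM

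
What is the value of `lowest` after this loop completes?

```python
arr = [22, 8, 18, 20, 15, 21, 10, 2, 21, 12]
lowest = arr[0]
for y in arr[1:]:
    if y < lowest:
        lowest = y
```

Minimum of [22, 8, 18, 20, 15, 21, 10, 2, 21, 12]
`lowest` takes the values: 22 → 8 → 2

Answer: 2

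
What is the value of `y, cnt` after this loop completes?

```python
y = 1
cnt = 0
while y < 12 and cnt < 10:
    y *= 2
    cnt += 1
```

Double until >= 12 or 10 iterations
`y, cnt` takes the values: (1, 0) → (2, 0) → (2, 1) → (4, 1) → (4, 2) → (8, 2) → (8, 3) → (16, 3) → (16, 4)

Answer: 16, 4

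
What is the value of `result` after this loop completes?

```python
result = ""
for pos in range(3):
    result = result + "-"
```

Repeat '-' 3 times
`result` takes the values: "" → "-" → "--" → "---"

Answer: "---"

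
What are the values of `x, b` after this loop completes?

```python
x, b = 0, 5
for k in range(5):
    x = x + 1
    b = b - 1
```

x goes 0→5, b goes 5→0
`x, b` takes the values: (0, 5) → (1, 5) → (1, 4) → (2, 4) → (2, 3) → (3, 3) → (3, 2) → (4, 2) → (4, 1) → (5, 1) → (5, 0)

Answer: 5, 0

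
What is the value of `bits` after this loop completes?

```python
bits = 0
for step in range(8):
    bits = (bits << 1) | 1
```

Build 8 consecutive 1-bits: 0b11111111
`bits` takes the values: 0 → 1 → 3 → 7 → 15 → 31 → 63 → 127 → 255

Answer: 255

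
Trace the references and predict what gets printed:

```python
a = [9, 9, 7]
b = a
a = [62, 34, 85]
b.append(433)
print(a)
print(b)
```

Key concept: rebinding vs mutation: a is rebound to a new list, b still points at the original.
Step by step:
`a = [9, 9, 7]` → a = [9, 9, 7]
`b = a` → b = [9, 9, 7] (same object as a)
`a = [62, 34, 85]` → a = [62, 34, 85]
`b.append(433)` → b = [9, 9, 7, 433]
`print(a)` → prints [62, 34, 85]
`print(b)` → prints [9, 9, 7, 433]

Answer:
[62, 34, 85]
[9, 9, 7, 433]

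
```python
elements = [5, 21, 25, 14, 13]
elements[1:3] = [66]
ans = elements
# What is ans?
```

Trace:
`elements = [5, 21, 25, 14, 13]` → elements = [5, 21, 25, 14, 13]
`elements[1:3] = [66]` → elements = [5, 66, 14, 13]
`ans = elements` → ans = [5, 66, 14, 13]
So ans = [5, 66, 14, 13]

Answer: [5, 66, 14, 13]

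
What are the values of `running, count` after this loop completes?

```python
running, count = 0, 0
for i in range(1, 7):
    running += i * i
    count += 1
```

Sum of squares and count
`running, count` takes the values: (0, 0) → (1, 0) → (1, 1) → (5, 1) → (5, 2) → (14, 2) → (14, 3) → (30, 3) → (30, 4) → (55, 4) → (55, 5) → (91, 5) → (91, 6)

Answer: 91, 6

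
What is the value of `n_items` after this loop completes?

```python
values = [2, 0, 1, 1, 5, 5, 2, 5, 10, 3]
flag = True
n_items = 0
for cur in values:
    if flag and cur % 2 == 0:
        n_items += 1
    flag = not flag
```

Count even values at even positions
`n_items` takes the values: 0 → 1 → 2 → 3

Answer: 3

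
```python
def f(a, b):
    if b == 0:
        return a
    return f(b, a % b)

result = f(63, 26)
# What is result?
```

f(63, 26) -> f(26, 11) -> f(11, 4) -> f(4, 3) -> f(3, 1) -> f(1, 0) -> 1

Answer: 1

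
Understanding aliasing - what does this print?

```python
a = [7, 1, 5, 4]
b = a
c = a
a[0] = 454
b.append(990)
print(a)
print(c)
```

Key concept: multiple aliases.
Step by step:
`a = [7, 1, 5, 4]` → a = [7, 1, 5, 4]
`b = a` → b = [7, 1, 5, 4] (same object as a)
`c = a` → c = [7, 1, 5, 4] (same object as a, b)
`a[0] = 454` → a = [454, 1, 5, 4] (same object as b, c); b = [454, 1, 5, 4] (same object as a, c); c = [454, 1, 5, 4] (same object as a, b)
`b.append(990)` → a = [454, 1, 5, 4, 990] (same object as b, c); b = [454, 1, 5, 4, 990] (same object as a, c); c = [454, 1, 5, 4, 990] (same object as a, b)
`print(a)` → prints [454, 1, 5, 4, 990]
`print(c)` → prints [454, 1, 5, 4, 990]

Answer:
[454, 1, 5, 4, 990]
[454, 1, 5, 4, 990]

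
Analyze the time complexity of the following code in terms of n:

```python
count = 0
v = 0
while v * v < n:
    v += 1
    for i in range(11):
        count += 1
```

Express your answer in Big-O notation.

Each loop level contributes: √n × 1. Multiplying the contributions gives O(√n).

Answer: O(√n)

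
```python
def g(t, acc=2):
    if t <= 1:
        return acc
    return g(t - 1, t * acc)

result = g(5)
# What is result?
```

Accumulator trace (n, acc): (5, 2) -> (4, 10) -> (3, 40) -> (2, 120) -> (1, 240) -> return 240

Answer: 240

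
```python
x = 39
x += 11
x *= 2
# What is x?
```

Trace:
`x = 39` → x = 39
`x += 11` → x = 50
`x *= 2` → x = 100
So x = 100

Answer: 100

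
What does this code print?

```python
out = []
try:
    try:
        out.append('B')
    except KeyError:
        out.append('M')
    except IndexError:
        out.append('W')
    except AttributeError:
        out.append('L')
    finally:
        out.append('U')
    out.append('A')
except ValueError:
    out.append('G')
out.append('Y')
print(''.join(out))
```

Execution trace: 'B' (inner try body, no exception) → 'U' (inner finally) → 'A' (try body, no exception) → 'Y' (after the try/except). Output: BUAY

Answer: BUAY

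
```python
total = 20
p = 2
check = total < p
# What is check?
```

Trace:
`total = 20` → total = 20
`p = 2` → p = 2
`check = total < p` → check = False
So check = False

Answer: False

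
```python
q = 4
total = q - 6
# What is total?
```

Trace:
`q = 4` → q = 4
`total = q - 6` → total = -2
So total = -2

Answer: -2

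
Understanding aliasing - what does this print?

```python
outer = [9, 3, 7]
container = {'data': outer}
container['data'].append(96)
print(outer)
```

Key concept: dict holds reference to list.
Step by step:
`outer = [9, 3, 7]` → outer = [9, 3, 7]
`container = {'data': outer}` → container = {'data': [9, 3, 7]}
`container['data'].append(96)` → outer = [9, 3, 7, 96]; container = {'data': [9, 3, 7, 96]}
`print(outer)` → prints [9, 3, 7, 96]

Answer: [9, 3, 7, 96]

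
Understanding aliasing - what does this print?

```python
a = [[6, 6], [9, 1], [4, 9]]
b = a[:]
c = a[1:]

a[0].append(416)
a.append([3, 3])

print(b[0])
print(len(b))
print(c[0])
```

Key concept: slice with nested mutation.
Step by step:
`a = [[6, 6], [9, 1], [4, 9]]` → a = [[6, 6], [9, 1], [4, 9]]
`b = a[:]` → b = [[6, 6], [9, 1], [4, 9]]
`c = a[1:]` → c = [[9, 1], [4, 9]]
`a[0].append(416)` → a = [[6, 6, 416], [9, 1], [4, 9]]; b = [[6, 6, 416], [9, 1], [4, 9]]
`a.append([3, 3])` → a = [[6, 6, 416], [9, 1], [4, 9], [3, 3]]
`print(b[0])` → prints [6, 6, 416]
`print(len(b))` → prints 3
`print(c[0])` → prints [9, 1]

Answer:
[6, 6, 416]
3
[9, 1]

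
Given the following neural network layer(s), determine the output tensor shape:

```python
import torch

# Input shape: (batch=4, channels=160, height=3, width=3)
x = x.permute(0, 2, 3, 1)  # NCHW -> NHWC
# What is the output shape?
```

Input: (4, 160, 3, 3) -> Output: (4, 3, 3, 160)

Answer: (4, 3, 3, 160)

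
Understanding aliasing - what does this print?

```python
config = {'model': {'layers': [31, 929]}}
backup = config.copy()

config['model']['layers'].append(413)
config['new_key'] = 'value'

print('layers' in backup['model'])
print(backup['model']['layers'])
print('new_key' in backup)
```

Key concept: shallow copy gotcha with nested dict.
Step by step:
`config = {'model': {'layers': [31, 929]}}` → config = {'model': {'layers': [31, 929]}}
`backup = config.copy()` → backup = {'model': {'layers': [31, 929]}}
`config['model']['layers'].append(413)` → config = {'model': {'layers': [31, 929, 413]}}; backup = {'model': {'layers': [31, 929, 413]}}
`config['new_key'] = 'value'` → config = {'model': {'layers': [31, 929, 413]}, 'new_key': 'value'}
`print('layers' in backup['model'])` → prints True
`print(backup['model']['layers'])` → prints [31, 929, 413]
`print('new_key' in backup)` → prints False

Answer:
True
[31, 929, 413]
False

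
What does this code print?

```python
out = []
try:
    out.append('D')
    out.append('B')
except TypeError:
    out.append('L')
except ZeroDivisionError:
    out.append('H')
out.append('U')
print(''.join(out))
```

Execution trace: 'D' (try body) → 'B' (try body, no exception) → 'U' (after the try/except). Output: DBU

Answer: DBU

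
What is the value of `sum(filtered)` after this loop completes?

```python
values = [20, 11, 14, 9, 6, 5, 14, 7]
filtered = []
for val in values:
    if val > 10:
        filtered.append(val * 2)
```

Sum of doubled values > 10
`filtered` takes the values: [] → [40] → [40, 22] → [40, 22, 28] → [40, 22, 28, 28]
So `sum(filtered)` = 118

Answer: 118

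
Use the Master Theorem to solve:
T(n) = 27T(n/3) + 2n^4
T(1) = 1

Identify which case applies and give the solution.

a=27, b=3, f(n)=2n^4. log_3(27) = 3. Since c=4 > 3 and the regularity condition holds (27(n/3)^4 = (27/3^4)n^4 with 27/3^4 < 1), Case 3 applies: T(n) = Θ(f(n)) = O(n^4).

Answer: O(n^4) - Case 3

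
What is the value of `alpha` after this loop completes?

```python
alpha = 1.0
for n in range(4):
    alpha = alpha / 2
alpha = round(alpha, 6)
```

Halving LR 4 times: 1 / 2^4
`alpha` takes the values: 1.0 → 0.5 → 0.25 → 0.125 → 0.0625

Answer: 0.0625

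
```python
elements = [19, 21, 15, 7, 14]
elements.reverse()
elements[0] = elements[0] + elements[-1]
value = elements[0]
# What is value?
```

Trace:
`elements = [19, 21, 15, 7, 14]` → elements = [19, 21, 15, 7, 14]
`elements.reverse()` → elements = [14, 7, 15, 21, 19]
`elements[0] = elements[0] + elements[-1]` → elements = [33, 7, 15, 21, 19]
`value = elements[0]` → value = 33
So value = 33

Answer: 33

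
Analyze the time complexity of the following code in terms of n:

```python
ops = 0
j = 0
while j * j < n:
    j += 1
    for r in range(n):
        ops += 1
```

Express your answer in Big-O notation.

Each loop level contributes: √n × n. Multiplying the contributions gives O(n√n).

Answer: O(n√n)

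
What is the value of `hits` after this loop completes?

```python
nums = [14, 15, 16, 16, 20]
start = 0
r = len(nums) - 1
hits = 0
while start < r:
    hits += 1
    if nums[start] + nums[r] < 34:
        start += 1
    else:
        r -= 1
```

Steps to find pair summing to 34
`hits` takes the values: 0 → 1 → 2 → 3 → 4

Answer: 4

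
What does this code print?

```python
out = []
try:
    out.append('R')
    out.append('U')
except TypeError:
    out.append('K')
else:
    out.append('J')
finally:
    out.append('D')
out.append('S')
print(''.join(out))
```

Execution trace: 'R' (try body) → 'U' (try body, no exception) → 'J' (else) → 'D' (finally) → 'S' (after the try/except). Output: RUJDS

Answer: RUJDS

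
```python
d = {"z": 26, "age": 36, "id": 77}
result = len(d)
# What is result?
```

Trace:
`d = {"z": 26, "age": 36, "id": 77}` → d = {'z': 26, 'age': 36, 'id': 77}
`result = len(d)` → result = 3
So result = 3

Answer: 3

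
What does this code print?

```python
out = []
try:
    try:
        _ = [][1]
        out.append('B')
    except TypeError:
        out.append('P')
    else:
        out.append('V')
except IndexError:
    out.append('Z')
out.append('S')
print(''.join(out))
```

Execution trace: 'Z' (outer except IndexError) → 'S' (after the try/except). Output: ZS

Answer: ZS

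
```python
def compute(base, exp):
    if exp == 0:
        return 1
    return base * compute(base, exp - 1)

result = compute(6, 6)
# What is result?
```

compute(6, 6) = 6 * 6 * 6 * 6 * 6 * 6 = 46656

Answer: 46656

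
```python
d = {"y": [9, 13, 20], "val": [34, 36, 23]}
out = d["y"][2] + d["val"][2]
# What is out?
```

Trace:
`d = {"y": [9, 13, 20], "val": [34, 36, 23]}` → d = {'y': [9, 13, 20], 'val': [34, 36, 23]}
`out = d["y"][2] + d["val"][2]` → out = 43
So out = 43

Answer: 43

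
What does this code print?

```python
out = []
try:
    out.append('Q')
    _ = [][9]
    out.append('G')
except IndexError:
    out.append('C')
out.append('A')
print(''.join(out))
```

Execution trace: 'Q' (try body) → 'C' (except IndexError) → 'A' (after the try/except). Output: QCA

Answer: QCA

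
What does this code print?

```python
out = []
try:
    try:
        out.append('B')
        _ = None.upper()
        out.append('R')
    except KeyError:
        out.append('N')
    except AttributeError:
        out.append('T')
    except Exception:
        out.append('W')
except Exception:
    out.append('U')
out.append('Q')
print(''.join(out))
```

Execution trace: 'B' (inner try body) → 'T' (inner except AttributeError) → 'Q' (after the try/except). Output: BTQ

Answer: BTQ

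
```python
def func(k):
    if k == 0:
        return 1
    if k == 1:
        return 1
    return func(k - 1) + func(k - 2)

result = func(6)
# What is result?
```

Build up from base cases: func(0)=1, func(1)=1, func(2)=2, func(3)=3, func(4)=5, func(5)=8, func(6)=13

Answer: 13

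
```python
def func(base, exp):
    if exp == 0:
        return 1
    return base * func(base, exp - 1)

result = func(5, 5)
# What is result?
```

func(5, 5) = 5 * 5 * 5 * 5 * 5 = 3125

Answer: 3125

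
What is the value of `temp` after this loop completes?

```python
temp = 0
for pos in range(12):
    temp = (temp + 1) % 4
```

Increment mod 4, 12 times = 0
`temp` takes the values: 0 → 1 → 2 → 3 → 0 → 1 → 2 → 3 → 0 → 1 → 2 → 3 → 0

Answer: 0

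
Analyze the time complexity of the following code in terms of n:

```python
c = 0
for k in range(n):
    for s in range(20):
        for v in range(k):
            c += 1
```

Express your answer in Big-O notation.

Each loop level contributes: n × 1 × n. Multiplying the contributions gives O(n^2).

Answer: O(n^2)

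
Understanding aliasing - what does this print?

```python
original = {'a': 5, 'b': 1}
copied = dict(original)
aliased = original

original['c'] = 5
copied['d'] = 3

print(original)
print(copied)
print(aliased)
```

Key concept: dict() creates copy, assignment creates alias.
Step by step:
`original = {'a': 5, 'b': 1}` → original = {'a': 5, 'b': 1}
`copied = dict(original)` → copied = {'a': 5, 'b': 1}
`aliased = original` → aliased = {'a': 5, 'b': 1} (same object as original)
`original['c'] = 5` → original = {'a': 5, 'b': 1, 'c': 5} (same object as aliased); aliased = {'a': 5, 'b': 1, 'c': 5} (same object as original)
`copied['d'] = 3` → copied = {'a': 5, 'b': 1, 'd': 3}
`print(original)` → prints {'a': 5, 'b': 1, 'c': 5}
`print(copied)` → prints {'a': 5, 'b': 1, 'd': 3}
`print(aliased)` → prints {'a': 5, 'b': 1, 'c': 5}

Answer:
{'a': 5, 'b': 1, 'c': 5}
{'a': 5, 'b': 1, 'd': 3}
{'a': 5, 'b': 1, 'c': 5}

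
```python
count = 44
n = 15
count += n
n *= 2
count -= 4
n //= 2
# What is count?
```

Trace:
`count = 44` → count = 44
`n = 15` → n = 15
`count += n` → count = 59
`n *= 2` → n = 30
`count -= 4` → count = 55
`n //= 2` → n = 15
So count = 55

Answer: 55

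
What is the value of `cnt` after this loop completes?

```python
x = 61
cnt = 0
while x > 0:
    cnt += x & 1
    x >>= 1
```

Count set bits in 61 (binary: 0b111101)
`cnt` takes the values: 0 → 1 → 2 → 3 → 4 → 5

Answer: 5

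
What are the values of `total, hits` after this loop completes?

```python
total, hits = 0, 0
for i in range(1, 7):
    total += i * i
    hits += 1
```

Sum of squares and count
`total, hits` takes the values: (0, 0) → (1, 0) → (1, 1) → (5, 1) → (5, 2) → (14, 2) → (14, 3) → (30, 3) → (30, 4) → (55, 4) → (55, 5) → (91, 5) → (91, 6)

Answer: 91, 6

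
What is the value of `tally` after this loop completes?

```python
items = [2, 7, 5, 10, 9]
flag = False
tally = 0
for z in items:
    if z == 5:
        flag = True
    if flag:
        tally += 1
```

Count elements after first 5 in [2, 7, 5, 10, 9]
`tally` takes the values: 0 → 1 → 2 → 3

Answer: 3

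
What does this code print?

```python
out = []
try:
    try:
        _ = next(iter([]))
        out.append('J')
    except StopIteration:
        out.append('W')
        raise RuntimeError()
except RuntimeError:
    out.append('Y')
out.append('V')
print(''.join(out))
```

Execution trace: 'W' (inner except StopIteration) → 'Y' (outer except RuntimeError) → 'V' (after the try/except). Output: WYV

Answer: WYV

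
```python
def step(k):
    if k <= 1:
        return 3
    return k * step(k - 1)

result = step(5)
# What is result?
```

step(5) = 5 * 4 * 3 * 2 * 3 = 360

Answer: 360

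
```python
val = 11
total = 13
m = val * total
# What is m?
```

Trace:
`val = 11` → val = 11
`total = 13` → total = 13
`m = val * total` → m = 143
So m = 143

Answer: 143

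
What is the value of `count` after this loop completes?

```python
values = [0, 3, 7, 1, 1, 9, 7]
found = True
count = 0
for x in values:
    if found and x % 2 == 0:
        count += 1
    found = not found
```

Count even values at even positions
`count` takes the values: 0 → 1

Answer: 1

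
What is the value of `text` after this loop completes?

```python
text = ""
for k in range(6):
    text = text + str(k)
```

Concatenate digits 0 to 5
`text` takes the values: "" → "0" → "01" → "012" → "0123" → "01234" → "012345"

Answer: "012345"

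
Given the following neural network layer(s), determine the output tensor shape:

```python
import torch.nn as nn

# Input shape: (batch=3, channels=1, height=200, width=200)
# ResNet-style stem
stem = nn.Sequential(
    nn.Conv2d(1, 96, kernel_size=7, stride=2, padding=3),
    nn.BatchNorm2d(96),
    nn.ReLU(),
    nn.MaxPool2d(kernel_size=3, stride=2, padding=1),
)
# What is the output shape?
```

Input: (3, 1, 200, 200) -> after Conv2d 7x7 stride=2: (3, 96, 100, 100) -> Output: (3, 96, 50, 50)

Answer: (3, 96, 50, 50)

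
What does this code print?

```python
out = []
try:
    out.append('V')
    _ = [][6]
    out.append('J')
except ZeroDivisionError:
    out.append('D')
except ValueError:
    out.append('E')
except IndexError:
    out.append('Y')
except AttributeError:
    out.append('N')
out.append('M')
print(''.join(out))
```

Execution trace: 'V' (try body) → 'Y' (except IndexError) → 'M' (after the try/except). Output: VYM

Answer: VYM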